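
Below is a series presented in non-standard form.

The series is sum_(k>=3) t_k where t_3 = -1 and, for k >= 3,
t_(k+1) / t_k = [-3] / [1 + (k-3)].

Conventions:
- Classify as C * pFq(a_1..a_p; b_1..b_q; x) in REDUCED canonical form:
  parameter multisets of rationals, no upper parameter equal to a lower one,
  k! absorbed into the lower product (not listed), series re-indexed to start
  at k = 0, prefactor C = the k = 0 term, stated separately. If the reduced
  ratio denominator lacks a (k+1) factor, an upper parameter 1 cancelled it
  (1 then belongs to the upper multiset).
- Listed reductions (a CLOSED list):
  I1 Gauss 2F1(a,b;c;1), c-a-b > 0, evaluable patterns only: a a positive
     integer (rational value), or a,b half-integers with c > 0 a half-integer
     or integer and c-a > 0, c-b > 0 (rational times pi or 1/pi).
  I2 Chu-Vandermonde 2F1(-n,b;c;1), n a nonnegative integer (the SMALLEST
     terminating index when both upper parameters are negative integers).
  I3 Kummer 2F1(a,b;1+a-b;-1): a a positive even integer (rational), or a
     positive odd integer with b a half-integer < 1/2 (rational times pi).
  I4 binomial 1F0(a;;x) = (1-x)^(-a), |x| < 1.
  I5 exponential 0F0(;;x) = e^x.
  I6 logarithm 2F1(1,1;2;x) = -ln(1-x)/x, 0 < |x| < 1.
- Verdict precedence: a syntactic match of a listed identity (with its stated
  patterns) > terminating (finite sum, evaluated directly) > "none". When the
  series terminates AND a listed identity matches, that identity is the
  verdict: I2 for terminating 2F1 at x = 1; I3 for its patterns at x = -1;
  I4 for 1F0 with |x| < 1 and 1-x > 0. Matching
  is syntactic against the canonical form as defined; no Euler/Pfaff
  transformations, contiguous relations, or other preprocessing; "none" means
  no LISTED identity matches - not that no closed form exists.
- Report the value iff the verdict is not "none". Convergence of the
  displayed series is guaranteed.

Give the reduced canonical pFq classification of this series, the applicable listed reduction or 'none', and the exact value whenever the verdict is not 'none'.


Key observation: t_0 = -1 here, and the expanded ratio factors over Q; C = -1, roots give parameters.
Adjacent-term ratio: r(k) = (-3) * 1 / [(k+1)] - rational in k, leading ratio (-3); with t_0 = -1, classification follows.

x = -3 here; the reduced form reads 0F0, upper {-}, lower {-}, C = -1. Verdict: the exponential series (I5) applies (the 0F0 exponential series at x = -3). Sum: (-1) * e^(-3).


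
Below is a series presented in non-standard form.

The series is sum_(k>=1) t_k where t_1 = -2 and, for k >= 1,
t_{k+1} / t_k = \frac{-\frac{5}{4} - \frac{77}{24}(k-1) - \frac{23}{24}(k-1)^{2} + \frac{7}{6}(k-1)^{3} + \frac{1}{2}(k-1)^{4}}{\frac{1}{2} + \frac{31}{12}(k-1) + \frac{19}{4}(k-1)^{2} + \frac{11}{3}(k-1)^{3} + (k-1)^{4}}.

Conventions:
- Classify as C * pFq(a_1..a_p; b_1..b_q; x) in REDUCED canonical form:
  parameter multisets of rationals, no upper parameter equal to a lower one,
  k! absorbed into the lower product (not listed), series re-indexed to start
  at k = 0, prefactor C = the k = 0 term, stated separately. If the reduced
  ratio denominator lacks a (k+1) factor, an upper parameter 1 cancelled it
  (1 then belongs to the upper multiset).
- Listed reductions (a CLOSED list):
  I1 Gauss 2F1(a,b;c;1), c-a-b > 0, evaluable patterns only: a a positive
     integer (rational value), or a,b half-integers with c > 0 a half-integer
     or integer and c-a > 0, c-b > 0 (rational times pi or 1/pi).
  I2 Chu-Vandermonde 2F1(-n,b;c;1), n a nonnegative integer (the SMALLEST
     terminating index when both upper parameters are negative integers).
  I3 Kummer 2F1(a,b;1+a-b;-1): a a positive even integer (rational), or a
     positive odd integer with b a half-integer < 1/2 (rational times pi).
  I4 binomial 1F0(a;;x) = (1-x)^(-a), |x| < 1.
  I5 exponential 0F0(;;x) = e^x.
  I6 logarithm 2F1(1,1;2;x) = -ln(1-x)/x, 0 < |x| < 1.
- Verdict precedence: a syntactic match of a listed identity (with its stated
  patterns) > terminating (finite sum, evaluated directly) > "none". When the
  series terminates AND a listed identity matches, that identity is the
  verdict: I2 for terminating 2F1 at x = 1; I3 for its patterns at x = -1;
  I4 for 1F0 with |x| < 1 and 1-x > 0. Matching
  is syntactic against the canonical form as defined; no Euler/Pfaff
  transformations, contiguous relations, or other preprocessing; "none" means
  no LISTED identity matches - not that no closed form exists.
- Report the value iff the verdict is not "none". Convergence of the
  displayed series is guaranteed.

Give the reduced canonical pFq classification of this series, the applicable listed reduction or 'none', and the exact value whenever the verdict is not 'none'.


Prefactor -2, argument \frac{1}{2}: 2F1 with upper {-\frac{5}{3}, 2} over lower {\frac{2}{3}}. Verdict: none. No listed pattern accepts 2F1(-\frac{5}{3}, 2; \frac{2}{3}; \frac{1}{2}).

The tell: from the first term -2: the expanded ratio factors over Q; C = -2, roots give parameters.
Term ratio: r(k) = \frac{1}{2} * (k-\frac{5}{3}) (k+2) / [(k+\frac{2}{3}) (k+1)] - poly over poly, x = \frac{1}{2} from leading terms; C = -2 at k = 0.


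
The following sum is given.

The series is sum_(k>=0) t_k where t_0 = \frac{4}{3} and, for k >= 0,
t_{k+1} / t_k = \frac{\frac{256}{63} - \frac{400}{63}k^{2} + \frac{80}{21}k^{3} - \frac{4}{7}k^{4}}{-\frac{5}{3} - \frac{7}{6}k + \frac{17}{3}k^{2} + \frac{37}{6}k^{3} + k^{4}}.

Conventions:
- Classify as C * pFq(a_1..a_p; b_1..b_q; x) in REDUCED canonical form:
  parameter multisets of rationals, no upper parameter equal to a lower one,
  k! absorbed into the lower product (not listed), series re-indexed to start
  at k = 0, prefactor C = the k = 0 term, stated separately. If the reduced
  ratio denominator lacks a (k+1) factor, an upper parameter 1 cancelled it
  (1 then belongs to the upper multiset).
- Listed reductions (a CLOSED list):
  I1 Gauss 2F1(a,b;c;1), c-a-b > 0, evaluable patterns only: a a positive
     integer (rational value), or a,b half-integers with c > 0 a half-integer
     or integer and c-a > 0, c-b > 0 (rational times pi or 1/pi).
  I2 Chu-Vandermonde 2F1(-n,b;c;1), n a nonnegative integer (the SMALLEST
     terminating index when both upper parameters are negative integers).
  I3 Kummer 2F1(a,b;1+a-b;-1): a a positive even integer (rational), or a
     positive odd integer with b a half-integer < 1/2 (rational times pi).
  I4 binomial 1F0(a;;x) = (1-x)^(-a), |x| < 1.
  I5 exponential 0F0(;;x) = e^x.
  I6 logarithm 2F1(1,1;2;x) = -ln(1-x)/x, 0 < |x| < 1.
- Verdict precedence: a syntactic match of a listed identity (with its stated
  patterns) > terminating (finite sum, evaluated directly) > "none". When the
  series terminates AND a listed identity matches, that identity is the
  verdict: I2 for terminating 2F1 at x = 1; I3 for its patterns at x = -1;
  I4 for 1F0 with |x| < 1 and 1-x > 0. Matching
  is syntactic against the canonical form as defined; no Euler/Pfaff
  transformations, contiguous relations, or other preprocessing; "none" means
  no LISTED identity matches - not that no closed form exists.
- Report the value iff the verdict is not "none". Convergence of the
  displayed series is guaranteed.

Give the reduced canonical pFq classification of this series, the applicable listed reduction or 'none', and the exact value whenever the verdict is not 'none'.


This is \frac{4}{3} * 3F2(-4, -2, -\frac{4}{3}; -\frac{1}{2}, 5; -\frac{4}{7}) in reduced canonical form. Verdict: terminating. (-2)_k vanishes past k = 2, leaving a 3-term sum, computed directly. Sum: -\frac{14732}{6615}.

The tell: t_0 = \frac{4}{3} here, and cancel k + 2/3 from the displayed ratio first; then C = 4/3, x = -4/7.
Term ratio: r(k) = -\frac{4}{7} * (k-4) (k-2) (k-\frac{4}{3}) / [(k-\frac{1}{2}) (k+5) (k+1)] - rational in k, leading ratio -\frac{4}{7}; with t_0 = \frac{4}{3}, classification follows.


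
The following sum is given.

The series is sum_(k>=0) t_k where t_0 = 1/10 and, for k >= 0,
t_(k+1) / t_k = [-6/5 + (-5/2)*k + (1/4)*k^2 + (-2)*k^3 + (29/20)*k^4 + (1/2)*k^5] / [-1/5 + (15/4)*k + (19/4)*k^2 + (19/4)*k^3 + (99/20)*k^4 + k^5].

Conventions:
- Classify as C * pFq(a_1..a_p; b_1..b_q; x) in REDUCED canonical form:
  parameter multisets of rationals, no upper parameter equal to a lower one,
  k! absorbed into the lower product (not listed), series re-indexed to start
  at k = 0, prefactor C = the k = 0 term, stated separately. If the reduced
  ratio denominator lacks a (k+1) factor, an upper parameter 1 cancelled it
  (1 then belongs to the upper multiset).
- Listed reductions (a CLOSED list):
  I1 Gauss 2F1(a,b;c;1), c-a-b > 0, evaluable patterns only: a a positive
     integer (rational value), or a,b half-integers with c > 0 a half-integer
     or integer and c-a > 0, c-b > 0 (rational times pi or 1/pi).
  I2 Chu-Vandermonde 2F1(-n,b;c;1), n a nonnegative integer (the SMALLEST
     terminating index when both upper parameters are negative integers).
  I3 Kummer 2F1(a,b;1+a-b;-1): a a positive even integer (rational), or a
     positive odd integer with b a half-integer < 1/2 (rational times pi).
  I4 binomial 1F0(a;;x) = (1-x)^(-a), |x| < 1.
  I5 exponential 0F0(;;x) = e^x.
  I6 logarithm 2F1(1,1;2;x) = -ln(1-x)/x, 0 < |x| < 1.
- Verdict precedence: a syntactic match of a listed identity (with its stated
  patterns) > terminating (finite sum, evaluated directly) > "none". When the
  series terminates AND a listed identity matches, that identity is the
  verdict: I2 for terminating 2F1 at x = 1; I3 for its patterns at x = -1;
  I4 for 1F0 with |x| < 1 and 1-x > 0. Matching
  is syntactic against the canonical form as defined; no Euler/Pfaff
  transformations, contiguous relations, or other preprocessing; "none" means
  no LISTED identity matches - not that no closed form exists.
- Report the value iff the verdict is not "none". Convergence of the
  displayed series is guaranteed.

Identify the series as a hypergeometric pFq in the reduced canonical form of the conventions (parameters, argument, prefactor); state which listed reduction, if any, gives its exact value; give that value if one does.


Canonical form: C = 1/10 times 2F1 with upper {-3/2, 2/5}, lower {-1/20}, x = 1/2. Verdict: no listed reduction: x = 1/2 and upper {-3/2, 2/5} fail every I1-I6 pattern.

Structural cue: x = (1/2) and the expanded ratio factors over Q; prefactor 1/10, roots give parameters.
Term ratio: r(k) = (1/2) * (k-3/2) (k+2/5) / [(k-1/20) (k+1)] - rational in k. x = (1/2); t_0 = 1/10; negate the roots.


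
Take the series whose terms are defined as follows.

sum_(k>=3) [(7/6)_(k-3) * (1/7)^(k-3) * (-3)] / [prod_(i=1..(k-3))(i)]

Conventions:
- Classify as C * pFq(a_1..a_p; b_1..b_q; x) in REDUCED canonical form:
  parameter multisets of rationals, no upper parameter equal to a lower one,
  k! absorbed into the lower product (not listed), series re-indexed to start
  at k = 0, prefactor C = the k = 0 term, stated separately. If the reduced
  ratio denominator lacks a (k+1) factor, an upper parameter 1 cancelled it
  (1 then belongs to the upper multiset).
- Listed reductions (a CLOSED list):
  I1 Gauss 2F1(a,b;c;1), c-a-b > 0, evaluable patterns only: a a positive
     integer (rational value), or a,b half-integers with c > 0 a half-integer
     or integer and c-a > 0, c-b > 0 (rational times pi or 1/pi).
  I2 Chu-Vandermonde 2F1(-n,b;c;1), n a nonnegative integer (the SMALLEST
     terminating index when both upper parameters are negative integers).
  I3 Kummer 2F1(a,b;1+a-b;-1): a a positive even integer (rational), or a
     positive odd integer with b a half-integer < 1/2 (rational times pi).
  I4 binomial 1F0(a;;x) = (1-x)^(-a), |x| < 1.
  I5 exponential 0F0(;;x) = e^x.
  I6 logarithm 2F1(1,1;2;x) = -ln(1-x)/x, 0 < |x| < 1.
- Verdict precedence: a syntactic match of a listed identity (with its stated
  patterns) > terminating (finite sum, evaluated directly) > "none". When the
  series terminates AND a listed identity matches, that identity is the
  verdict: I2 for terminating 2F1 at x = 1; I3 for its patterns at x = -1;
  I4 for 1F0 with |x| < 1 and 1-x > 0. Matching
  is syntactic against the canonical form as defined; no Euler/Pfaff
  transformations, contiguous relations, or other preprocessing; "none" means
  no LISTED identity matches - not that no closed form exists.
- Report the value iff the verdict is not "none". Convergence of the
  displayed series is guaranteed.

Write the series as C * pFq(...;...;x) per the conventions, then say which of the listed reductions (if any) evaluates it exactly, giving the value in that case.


Prefactor -3, argument 1/7: 1F0 with upper {7/6} over lower {-}. Verdict: binomial (I4) fires (the 1F0 binomial series: exponent -7/6, x = 1/7). Value: (-3) * (6/7)^(-7/6).

First insight: x = (1/7) and the product of the first k integers (prefactor -3) is k!.
Consecutive-term ratio: r(k) = (1/7) * (k+7/6) / [(k+1)] ; factor over Q: parameters, x = (1/7), and C = -3.


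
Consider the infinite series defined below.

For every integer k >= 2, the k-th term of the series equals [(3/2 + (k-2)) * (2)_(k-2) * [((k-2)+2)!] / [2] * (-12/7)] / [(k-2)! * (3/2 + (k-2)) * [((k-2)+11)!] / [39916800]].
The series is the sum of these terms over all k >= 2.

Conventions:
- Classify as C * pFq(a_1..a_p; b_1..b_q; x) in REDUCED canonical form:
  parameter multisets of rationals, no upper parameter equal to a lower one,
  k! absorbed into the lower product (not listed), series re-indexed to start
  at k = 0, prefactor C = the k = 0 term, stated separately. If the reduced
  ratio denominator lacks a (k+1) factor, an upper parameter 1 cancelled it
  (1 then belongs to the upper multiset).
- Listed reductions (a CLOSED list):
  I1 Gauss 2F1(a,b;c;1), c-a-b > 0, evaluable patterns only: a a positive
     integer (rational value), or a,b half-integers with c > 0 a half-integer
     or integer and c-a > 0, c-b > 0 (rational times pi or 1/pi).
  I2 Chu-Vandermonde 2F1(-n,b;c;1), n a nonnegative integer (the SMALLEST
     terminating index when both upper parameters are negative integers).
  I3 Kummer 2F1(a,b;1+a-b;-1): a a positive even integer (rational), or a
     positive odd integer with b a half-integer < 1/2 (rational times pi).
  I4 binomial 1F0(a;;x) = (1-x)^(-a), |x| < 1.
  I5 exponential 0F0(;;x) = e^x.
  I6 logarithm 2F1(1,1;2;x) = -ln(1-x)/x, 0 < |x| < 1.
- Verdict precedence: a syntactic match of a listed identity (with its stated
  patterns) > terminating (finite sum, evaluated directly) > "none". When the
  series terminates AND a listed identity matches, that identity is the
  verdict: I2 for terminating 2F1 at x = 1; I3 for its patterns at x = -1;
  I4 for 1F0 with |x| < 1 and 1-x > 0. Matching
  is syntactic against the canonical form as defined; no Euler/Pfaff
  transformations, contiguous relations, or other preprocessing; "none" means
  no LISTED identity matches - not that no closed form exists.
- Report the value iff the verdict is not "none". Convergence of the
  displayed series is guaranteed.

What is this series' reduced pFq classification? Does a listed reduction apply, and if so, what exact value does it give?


Key step: t_0 being -12/7, striking the common factor k + 3/2 reduces the term (C = -12/7, x = 1).
Consecutive-term ratio: r(k) = 1 * (k+2) (k+3) / [(k+12) (k+1)] - rational in k, leading ratio 1; with t_0 = -12/7, classification follows.

At argument 1: a 2F1 with upper {2, 3}, lower {12}, scaled by C = -12/7. Verdict: Gauss (I1, integer-parameter pattern) matches (x = 1: the Gamma ratio telescopes since c-a-b = 7 > 0 and a = 2 in Z>0). Sum: -165/49.


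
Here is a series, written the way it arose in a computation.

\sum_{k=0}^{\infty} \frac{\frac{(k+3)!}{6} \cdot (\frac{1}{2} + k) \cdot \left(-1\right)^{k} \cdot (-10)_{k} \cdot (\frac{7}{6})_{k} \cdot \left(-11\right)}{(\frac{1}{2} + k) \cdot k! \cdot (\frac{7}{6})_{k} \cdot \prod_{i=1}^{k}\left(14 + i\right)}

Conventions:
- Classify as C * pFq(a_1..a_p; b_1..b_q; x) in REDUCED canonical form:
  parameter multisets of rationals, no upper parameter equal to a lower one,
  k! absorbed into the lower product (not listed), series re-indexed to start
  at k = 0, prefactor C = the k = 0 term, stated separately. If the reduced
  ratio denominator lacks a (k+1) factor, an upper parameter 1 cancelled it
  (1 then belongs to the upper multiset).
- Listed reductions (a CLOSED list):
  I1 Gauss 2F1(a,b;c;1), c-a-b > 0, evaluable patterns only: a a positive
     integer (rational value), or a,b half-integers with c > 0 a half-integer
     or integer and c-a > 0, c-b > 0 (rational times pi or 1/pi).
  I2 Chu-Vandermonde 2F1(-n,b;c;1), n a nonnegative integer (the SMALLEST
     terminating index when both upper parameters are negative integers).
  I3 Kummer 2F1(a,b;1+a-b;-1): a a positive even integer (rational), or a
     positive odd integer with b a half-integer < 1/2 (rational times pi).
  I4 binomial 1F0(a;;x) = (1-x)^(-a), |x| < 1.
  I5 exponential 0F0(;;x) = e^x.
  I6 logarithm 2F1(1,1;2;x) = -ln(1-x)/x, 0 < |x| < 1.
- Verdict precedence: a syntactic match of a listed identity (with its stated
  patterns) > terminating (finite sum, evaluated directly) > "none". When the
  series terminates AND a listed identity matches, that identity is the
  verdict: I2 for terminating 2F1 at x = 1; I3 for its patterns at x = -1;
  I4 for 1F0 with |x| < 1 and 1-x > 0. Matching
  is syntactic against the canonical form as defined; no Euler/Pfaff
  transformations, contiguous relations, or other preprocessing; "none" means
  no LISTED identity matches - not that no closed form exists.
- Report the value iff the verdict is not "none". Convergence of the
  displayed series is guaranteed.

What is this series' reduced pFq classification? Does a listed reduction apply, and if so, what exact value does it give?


Reduced: x = -1, 2F1, upper = {-10, 4}, lower = {15}, C = -11. Verdict: this is Kummer (I3) (x = -1; c = 15 equals 1+a-b for upper {-10, 4}: listed pattern). Its exact value is -\frac{1001}{6}.

Structural cue: t_0 being -11, the factorial ratio (prefactor -11) (k+a-1)!/(a-1)! is a rising factorial (a)_k.
Step ratio: r(k) = -1 * (k-10) (k+4) / [(k+15) (k+1)] - poly over poly, x = -1 from leading terms; C = -11 at k = 0.


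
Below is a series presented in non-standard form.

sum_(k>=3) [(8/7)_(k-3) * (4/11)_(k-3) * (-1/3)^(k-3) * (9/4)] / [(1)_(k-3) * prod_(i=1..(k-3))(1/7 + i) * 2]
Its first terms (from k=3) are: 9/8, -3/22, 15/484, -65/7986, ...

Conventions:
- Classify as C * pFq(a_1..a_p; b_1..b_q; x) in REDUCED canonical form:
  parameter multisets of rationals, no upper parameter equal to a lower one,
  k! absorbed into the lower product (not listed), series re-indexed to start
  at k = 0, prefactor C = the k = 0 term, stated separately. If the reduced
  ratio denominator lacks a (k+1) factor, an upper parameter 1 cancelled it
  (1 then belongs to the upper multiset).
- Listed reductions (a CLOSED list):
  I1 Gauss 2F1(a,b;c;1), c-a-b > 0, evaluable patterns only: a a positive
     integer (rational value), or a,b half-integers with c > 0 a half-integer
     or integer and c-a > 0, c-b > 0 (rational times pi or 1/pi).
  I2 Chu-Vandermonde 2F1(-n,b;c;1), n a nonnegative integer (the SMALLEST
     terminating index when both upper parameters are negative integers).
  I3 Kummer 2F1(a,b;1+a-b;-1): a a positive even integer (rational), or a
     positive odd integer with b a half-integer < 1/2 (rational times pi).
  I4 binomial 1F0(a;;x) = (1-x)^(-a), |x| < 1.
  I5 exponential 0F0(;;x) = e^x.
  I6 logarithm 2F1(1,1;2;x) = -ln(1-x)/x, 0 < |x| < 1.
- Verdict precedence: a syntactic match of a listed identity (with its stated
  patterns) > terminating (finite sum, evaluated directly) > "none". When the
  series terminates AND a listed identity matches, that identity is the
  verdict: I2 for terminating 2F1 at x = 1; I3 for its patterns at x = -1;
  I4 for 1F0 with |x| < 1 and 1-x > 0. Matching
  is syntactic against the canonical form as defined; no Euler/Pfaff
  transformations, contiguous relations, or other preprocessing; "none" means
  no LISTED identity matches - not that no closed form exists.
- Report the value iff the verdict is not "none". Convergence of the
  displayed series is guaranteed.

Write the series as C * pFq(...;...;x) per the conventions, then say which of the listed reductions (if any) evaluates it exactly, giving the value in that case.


The series (x = -1/3) is 1F0: upper {4/11}, lower {-}, prefactor 9/8. Verdict: binomial (I4) matches (the 1F0 binomial series: exponent -4/11, x = -1/3). Its exact value is (9/8) * (4/3)^(-4/11).

The tell: t_0 being 9/8, the constant factors (prefactor 9/8) combine into one prefactor.
Ratio: r(k) = (-1/3) * (k+4/11) / [(k+1)] - poly over poly, x = (-1/3) from leading terms; C = 9/8 at k = 0.


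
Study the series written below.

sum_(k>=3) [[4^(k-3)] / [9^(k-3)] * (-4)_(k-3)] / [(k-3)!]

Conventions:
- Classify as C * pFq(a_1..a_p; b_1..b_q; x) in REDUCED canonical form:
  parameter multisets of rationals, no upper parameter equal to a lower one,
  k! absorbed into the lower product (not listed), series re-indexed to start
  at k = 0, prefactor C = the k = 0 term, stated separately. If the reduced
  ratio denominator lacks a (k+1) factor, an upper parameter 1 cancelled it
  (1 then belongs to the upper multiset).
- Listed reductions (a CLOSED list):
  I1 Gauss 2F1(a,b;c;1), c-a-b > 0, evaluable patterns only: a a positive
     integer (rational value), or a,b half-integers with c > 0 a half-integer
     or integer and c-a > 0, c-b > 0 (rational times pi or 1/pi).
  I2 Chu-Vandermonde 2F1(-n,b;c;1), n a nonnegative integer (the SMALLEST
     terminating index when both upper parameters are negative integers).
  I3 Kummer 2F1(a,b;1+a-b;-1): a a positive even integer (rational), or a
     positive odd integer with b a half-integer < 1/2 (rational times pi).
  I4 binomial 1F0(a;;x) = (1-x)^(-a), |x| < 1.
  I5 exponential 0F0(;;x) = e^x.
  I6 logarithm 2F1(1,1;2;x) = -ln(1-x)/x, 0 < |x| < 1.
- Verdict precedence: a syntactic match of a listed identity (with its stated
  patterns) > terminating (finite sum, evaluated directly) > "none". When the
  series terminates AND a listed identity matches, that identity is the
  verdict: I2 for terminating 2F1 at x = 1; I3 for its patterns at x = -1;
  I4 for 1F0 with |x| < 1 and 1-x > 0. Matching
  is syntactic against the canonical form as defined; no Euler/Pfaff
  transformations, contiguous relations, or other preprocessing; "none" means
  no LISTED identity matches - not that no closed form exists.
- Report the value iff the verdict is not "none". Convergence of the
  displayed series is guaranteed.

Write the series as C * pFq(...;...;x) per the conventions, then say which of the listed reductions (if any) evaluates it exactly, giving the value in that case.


Prefactor 1, argument 4/9: 1F0 with upper {-4} over lower {-}. Verdict: binomial (I4) matches (the 1F0 binomial series: exponent 4, x = 4/9). Value: 625/6561.

The tell: x = (4/9) and the two geometric factors (C = 1) combine into one argument.
Adjacent-term ratio: r(k) = (4/9) * (k-4) / [(k+1)] - poly over poly, x = (4/9) from leading terms; C = 1 at k = 0.


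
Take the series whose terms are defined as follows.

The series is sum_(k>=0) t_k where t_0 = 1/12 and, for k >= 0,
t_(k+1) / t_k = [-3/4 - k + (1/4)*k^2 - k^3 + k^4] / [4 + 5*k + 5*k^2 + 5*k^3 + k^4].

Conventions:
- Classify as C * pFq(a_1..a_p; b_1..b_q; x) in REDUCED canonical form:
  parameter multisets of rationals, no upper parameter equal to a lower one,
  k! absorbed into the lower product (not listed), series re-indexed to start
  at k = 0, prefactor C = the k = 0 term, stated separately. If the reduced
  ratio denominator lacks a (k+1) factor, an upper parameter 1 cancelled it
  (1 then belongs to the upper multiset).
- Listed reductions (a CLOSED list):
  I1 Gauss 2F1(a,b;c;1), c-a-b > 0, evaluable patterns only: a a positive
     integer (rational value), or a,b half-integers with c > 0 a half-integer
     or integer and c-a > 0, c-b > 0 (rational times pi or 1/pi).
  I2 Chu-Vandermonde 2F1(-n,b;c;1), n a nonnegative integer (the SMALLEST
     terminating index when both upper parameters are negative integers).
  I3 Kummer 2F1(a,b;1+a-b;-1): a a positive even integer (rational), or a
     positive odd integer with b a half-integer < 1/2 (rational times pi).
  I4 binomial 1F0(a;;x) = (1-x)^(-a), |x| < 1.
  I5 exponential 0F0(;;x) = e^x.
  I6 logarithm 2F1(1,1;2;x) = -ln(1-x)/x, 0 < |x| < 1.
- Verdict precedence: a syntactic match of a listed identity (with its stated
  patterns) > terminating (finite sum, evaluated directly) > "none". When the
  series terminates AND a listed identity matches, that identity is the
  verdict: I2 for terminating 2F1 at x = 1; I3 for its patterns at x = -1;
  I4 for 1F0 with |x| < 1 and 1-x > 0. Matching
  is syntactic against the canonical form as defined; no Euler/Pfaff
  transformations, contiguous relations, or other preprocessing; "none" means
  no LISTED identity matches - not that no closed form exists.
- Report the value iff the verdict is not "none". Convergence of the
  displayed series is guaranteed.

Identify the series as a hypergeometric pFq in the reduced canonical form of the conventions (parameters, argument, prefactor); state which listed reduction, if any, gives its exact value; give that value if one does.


The series (x = 1) is 2F1: upper {-3/2, 1/2}, lower {4}, prefactor 1/12. Verdict: this is Gauss's theorem I1 (half-integer case) (x = 1; upper {-3/2, 1/2} half-integers, c = 4 in the evaluable pattern). Value: (1024/4725) / pi.

Structural cue: x = 1 and roots of the ratio polynomials (prefactor 1/12) are the negated parameters.
Term ratio: r(k) = 1 * (k-3/2) (k+1/2) / [(k+4) (k+1)] - rational; roots negated = parameters, x = 1, C = 1/12.


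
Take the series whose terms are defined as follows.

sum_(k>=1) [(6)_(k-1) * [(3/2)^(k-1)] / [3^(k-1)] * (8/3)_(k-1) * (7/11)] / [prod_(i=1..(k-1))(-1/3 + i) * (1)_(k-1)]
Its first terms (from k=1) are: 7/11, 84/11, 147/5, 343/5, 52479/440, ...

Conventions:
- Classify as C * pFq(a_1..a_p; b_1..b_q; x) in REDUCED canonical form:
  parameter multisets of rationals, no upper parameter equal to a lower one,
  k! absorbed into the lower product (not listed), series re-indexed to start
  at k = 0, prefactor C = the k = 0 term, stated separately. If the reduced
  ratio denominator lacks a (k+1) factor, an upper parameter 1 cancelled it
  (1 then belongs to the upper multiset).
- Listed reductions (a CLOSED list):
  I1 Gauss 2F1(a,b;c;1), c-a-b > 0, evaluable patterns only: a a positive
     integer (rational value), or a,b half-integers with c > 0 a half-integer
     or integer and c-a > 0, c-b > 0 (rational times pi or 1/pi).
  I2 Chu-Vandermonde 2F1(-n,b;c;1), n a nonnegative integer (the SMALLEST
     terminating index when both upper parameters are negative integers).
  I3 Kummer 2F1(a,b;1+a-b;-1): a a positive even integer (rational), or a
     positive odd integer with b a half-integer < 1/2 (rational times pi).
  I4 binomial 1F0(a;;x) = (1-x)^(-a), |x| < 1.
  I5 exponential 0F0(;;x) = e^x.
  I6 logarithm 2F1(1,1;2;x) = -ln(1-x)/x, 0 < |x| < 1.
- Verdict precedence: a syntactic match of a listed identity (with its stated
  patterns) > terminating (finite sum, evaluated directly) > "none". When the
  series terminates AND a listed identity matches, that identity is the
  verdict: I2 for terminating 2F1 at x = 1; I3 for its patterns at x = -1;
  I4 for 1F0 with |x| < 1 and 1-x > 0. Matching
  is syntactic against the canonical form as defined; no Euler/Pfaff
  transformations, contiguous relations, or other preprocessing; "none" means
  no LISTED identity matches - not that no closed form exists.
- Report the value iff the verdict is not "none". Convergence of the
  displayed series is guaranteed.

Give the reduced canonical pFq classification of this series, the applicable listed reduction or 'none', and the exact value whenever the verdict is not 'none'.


Prefactor 7/11, argument 1/2: 2F1 with upper {8/3, 6} over lower {2/3}. Verdict: none - at argument 1/2 the multisets {8/3, 6} ; {2/3} match no listed identity.

Key step: t_0 = 7/11 here, and (1)_k (prefactor 7/11) is k! itself.
Adjacent-term ratio: r(k) = (1/2) * (k+8/3) (k+6) / [(k+2/3) (k+1)] - rational; roots negated = parameters, x = (1/2), C = 7/11.


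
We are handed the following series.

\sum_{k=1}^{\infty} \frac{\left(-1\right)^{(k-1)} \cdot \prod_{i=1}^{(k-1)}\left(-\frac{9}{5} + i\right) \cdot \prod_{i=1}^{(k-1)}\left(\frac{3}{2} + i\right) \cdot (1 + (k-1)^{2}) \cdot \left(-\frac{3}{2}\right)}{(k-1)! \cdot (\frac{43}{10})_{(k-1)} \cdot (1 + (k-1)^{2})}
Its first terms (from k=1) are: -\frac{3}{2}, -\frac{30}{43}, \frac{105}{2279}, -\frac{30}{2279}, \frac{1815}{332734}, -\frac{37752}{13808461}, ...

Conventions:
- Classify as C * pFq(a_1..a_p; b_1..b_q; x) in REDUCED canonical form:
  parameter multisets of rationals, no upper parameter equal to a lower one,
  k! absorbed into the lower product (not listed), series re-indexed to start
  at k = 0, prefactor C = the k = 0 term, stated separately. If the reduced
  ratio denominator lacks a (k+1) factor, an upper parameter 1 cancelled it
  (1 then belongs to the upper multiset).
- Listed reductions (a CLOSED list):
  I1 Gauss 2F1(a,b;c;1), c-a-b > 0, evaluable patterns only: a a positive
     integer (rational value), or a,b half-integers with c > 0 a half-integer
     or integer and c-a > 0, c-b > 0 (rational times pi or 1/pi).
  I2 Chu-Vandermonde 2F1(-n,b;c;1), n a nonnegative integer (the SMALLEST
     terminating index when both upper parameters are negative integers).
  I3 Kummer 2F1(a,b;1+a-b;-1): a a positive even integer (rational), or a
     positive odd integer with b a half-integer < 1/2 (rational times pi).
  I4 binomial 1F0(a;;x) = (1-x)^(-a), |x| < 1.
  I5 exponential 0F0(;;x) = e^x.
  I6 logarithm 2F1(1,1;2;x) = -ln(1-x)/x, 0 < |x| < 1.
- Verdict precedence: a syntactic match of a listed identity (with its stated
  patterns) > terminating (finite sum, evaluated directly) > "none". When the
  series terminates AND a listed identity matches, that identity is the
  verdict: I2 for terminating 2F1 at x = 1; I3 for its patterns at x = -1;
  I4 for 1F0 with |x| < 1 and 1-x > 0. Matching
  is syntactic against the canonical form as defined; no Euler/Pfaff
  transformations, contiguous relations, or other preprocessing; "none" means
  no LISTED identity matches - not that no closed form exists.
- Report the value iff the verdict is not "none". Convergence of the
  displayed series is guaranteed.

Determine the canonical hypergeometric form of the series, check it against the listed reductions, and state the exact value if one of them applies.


At argument -1: a 2F1 with upper {-\frac{4}{5}, \frac{5}{2}}, lower {\frac{43}{10}}, scaled by C = -\frac{3}{2}. Verdict: none. No listed pattern accepts 2F1(-\frac{4}{5}, \frac{5}{2}; \frac{43}{10}; -1).

Key step: x = -1 and the running product (C = -3/2) telescopes to a rising factorial.
Consecutive-term ratio: r(k) = -1 * (k-\frac{4}{5}) (k+\frac{5}{2}) / [(k+\frac{43}{10}) (k+1)] - rational; roots negated = parameters, x = -1, C = -\frac{3}{2}.


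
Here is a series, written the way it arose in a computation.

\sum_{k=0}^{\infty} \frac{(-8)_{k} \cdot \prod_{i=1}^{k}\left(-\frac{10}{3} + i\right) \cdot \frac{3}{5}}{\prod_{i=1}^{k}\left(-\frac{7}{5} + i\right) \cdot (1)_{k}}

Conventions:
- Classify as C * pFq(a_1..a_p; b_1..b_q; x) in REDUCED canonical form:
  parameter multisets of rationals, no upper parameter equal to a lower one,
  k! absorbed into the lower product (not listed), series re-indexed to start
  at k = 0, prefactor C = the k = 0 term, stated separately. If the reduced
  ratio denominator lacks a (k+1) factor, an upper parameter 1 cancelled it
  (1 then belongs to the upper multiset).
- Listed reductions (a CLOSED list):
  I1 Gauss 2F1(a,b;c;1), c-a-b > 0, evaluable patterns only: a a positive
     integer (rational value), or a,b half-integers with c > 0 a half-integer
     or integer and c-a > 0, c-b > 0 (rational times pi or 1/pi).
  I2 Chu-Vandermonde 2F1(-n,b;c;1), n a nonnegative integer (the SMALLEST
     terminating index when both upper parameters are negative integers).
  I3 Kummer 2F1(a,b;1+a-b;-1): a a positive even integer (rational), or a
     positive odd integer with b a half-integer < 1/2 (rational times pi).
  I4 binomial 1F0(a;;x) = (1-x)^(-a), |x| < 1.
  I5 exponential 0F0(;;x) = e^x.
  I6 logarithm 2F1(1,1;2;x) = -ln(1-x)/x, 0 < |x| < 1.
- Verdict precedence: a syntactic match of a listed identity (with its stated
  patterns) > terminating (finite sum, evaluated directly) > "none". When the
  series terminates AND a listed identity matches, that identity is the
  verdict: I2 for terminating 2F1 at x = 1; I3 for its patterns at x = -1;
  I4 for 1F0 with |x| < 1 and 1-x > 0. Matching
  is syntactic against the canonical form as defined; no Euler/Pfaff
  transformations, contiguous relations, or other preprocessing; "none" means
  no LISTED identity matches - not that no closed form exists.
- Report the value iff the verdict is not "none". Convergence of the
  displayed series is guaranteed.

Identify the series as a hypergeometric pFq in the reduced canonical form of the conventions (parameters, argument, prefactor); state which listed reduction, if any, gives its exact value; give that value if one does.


The series (x = 1) is 2F1: upper {-8, -\frac{7}{3}}, lower {-\frac{2}{5}}, prefactor \frac{3}{5}. Verdict: Vandermonde's identity (I2) fires (terminating 2F1 at x = 1 with n = 8, b = -7/3, c = -\frac{2}{5}). Its exact value is -\frac{6417493897}{20371905}.

First insight: with t_0 = \frac{3}{5}, the lower running product (prefactor 3/5) is a rising factorial.
Consecutive-term ratio: r(k) = 1 * (k-8) (k-\frac{7}{3}) / [(k-\frac{2}{5}) (k+1)] ; factor over Q: parameters, x = 1, and C = \frac{3}{5}.


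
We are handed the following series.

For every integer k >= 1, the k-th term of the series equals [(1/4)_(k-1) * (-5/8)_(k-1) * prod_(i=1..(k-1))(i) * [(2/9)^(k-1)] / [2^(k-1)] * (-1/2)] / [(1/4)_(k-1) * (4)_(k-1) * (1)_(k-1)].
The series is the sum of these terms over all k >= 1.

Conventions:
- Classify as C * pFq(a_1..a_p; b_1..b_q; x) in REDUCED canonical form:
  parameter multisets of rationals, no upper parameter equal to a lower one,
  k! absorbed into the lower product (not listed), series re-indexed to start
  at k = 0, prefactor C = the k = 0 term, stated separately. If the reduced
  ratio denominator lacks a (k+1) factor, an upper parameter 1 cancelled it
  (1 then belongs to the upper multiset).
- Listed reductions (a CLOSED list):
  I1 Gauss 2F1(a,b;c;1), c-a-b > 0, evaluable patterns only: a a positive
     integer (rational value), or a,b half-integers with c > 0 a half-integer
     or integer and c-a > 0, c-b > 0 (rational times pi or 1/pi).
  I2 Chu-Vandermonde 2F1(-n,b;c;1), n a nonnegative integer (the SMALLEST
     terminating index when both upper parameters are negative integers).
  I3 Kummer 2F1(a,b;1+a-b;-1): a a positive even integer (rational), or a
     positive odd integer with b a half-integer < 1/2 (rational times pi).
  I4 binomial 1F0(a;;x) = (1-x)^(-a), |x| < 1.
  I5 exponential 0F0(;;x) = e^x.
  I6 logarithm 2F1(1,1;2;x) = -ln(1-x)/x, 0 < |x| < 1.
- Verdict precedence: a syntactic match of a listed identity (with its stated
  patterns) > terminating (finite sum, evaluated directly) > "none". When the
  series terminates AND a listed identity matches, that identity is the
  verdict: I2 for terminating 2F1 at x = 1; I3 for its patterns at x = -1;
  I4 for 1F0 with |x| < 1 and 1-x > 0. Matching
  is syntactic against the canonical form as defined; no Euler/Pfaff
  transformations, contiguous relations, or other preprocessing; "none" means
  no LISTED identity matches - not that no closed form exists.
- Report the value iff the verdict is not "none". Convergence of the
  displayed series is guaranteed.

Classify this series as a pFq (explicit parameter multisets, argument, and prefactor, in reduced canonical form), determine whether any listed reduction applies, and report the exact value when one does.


Structural cue: x = (1/9) and the running product (C = -1/2) telescopes to a rising factorial.
Ratio: r(k) = (1/9) * (k-5/8) (k+1) / [(k+4) (k+1)] ; factor over Q: parameters, x = (1/9), and C = -1/2.

Classification (C = -1/2): 2F1 with upper {-5/8, 1}, lower {4}, argument x = 1/9. Verdict: none - this 2F1 at x = 1/9 matches no listed pattern, and upper {-5/8, 1} holds no stopper.


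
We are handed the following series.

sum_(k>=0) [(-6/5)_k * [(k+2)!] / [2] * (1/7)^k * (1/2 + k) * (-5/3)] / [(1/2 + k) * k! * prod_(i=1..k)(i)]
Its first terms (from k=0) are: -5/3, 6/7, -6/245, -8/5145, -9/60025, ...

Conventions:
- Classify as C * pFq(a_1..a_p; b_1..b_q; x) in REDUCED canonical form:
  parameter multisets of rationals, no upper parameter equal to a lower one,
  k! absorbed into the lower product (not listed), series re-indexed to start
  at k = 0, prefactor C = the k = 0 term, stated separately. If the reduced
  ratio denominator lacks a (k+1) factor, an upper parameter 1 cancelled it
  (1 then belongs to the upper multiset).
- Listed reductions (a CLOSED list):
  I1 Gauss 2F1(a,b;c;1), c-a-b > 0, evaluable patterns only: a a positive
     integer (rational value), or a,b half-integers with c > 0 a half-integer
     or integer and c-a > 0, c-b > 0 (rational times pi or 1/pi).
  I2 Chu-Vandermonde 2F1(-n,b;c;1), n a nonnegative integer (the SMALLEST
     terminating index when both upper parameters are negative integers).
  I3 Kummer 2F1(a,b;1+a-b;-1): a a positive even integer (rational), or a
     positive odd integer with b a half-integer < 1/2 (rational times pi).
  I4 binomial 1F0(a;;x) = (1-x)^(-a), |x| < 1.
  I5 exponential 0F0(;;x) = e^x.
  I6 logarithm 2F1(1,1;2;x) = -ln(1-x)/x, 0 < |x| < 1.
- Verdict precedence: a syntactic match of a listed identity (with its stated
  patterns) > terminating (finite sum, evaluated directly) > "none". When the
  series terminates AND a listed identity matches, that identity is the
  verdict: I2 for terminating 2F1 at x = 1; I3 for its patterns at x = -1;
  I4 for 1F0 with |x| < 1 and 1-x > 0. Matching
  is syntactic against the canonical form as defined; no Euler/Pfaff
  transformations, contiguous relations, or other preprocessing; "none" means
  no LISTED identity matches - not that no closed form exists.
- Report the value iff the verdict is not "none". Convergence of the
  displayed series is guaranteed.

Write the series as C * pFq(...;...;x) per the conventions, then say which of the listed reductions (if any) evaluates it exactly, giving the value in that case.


Reduced: x = 1/7, 2F1, upper = {-6/5, 3}, lower = {1}, C = -5/3. Verdict: none - this 2F1 at x = 1/7 matches no listed pattern, and upper {-6/5, 3} holds no stopper.

Key observation: with t_0 = -5/3, k + 1/2 divides numerator and denominator alike; prefactor -5/3 after cancelling.
Adjacent-term ratio: r(k) = (1/7) * (k-6/5) (k+3) / [(k+1) (k+1)] ; factor over Q: parameters, x = (1/7), and C = -5/3.


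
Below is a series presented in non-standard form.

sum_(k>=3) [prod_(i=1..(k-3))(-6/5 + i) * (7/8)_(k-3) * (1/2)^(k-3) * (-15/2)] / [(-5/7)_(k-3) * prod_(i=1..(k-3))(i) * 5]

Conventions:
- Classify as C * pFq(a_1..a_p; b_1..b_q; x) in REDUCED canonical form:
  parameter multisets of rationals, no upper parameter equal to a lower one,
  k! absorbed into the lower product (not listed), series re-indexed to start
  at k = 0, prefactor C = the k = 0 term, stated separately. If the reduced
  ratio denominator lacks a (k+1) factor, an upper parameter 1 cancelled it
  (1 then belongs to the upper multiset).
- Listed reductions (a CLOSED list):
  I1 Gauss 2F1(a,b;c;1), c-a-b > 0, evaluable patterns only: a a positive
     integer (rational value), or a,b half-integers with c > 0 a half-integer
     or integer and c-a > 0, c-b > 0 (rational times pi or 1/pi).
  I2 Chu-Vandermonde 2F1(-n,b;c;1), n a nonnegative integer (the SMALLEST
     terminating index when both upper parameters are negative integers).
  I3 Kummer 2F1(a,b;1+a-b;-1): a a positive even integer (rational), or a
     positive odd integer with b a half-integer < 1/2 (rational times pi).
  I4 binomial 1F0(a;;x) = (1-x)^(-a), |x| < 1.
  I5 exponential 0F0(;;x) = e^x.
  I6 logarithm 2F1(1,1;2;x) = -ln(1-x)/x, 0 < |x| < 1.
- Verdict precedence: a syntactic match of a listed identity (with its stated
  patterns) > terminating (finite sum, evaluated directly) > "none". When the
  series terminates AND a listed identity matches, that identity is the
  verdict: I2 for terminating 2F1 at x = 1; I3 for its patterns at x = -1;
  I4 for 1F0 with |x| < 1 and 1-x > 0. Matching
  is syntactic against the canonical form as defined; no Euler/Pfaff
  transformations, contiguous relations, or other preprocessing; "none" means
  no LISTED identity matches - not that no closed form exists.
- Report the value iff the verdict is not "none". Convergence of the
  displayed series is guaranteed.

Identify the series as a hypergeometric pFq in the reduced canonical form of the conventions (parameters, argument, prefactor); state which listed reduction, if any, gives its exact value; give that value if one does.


The series (x = 1/2) is 2F1: upper {-1/5, 7/8}, lower {-5/7}, prefactor -3/2. Verdict: none - this 2F1 at x = 1/2 matches no listed pattern, and upper {-1/5, 7/8} holds no stopper.

The tell: x = (1/2) and the constant factors (prefactor -3/2) combine into one prefactor.
Consecutive-term ratio: r(k) = (1/2) * (k-1/5) (k+7/8) / [(k-5/7) (k+1)] ; factor over Q: parameters, x = (1/2), and C = -3/2.
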